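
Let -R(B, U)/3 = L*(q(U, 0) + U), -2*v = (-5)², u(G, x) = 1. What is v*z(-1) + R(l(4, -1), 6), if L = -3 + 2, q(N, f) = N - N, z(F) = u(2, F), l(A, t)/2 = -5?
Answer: 11/2 ≈ 5.5000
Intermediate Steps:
l(A, t) = -10 (l(A, t) = 2*(-5) = -10)
z(F) = 1
q(N, f) = 0
L = -1
v = -25/2 (v = -½*(-5)² = -½*25 = -25/2 ≈ -12.500)
R(B, U) = 3*U (R(B, U) = -(-3)*(0 + U) = -(-3)*U = 3*U)
v*z(-1) + R(l(4, -1), 6) = -25/2*1 + 3*6 = -25/2 + 18 = 11/2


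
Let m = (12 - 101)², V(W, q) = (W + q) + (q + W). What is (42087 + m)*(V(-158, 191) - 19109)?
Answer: -952302344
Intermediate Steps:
V(W, q) = 2*W + 2*q (V(W, q) = (W + q) + (W + q) = 2*W + 2*q)
m = 7921 (m = (-89)² = 7921)
(42087 + m)*(V(-158, 191) - 19109) = (42087 + 7921)*((2*(-158) + 2*191) - 19109) = 50008*((-316 + 382) - 19109) = 50008*(66 - 19109) = 50008*(-19043) = -952302344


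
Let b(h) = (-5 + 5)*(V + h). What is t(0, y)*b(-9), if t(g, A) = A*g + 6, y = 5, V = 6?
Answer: 0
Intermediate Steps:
b(h) = 0 (b(h) = (-5 + 5)*(6 + h) = 0*(6 + h) = 0)
t(g, A) = 6 + A*g
t(0, y)*b(-9) = (6 + 5*0)*0 = (6 + 0)*0 = 6*0 = 0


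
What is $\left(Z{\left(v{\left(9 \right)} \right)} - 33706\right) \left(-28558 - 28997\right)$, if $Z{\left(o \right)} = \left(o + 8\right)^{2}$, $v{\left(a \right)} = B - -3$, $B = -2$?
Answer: $1935286875$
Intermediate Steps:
$v{\left(a \right)} = 1$ ($v{\left(a \right)} = -2 - -3 = -2 + 3 = 1$)
$Z{\left(o \right)} = \left(8 + o\right)^{2}$
$\left(Z{\left(v{\left(9 \right)} \right)} - 33706\right) \left(-28558 - 28997\right) = \left(\left(8 + 1\right)^{2} - 33706\right) \left(-28558 - 28997\right) = \left(9^{2} - 33706\right) \left(-57555\right) = \left(81 - 33706\right) \left(-57555\right) = \left(-33625\right) \left(-57555\right) = 1935286875$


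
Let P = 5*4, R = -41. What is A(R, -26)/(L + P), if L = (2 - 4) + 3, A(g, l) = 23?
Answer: 23/21 ≈ 1.0952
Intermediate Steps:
P = 20
L = 1 (L = -2 + 3 = 1)
A(R, -26)/(L + P) = 23/(1 + 20) = 23/21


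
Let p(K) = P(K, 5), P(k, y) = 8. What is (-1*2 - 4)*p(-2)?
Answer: -48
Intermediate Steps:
p(K) = 8
(-1*2 - 4)*p(-2) = (-1*2 - 4)*8 = (-2 - 4)*8 = -6*8 = -48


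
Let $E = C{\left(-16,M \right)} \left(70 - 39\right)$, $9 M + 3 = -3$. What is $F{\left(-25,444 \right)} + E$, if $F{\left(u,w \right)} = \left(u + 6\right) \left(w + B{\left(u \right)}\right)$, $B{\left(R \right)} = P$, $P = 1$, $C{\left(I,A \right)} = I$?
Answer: $-8951$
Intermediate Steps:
$M = - \frac{2}{3}$ ($M = - \frac{1}{3} + \frac{1}{9} \left(-3\right) = - \frac{1}{3} - \frac{1}{3} = - \frac{2}{3} \approx -0.66667$)
$B{\left(R \right)} = 1$
$F{\left(u,w \right)} = \left(1 + w\right) \left(6 + u\right)$ ($F{\left(u,w \right)} = \left(u + 6\right) \left(w + 1\right) = \left(6 + u\right) \left(1 + w\right) = \left(1 + w\right) \left(6 + u\right)$)
$E = -496$ ($E = - 16 \left(70 - 39\right) = \left(-16\right) 31 = -496$)
$F{\left(-25,444 \right)} + E = \left(6 - 25 + 6 \cdot 444 - 11100\right) - 496 = \left(6 - 25 + 2664 - 11100\right) - 496 = -8455 - 496 = -8951$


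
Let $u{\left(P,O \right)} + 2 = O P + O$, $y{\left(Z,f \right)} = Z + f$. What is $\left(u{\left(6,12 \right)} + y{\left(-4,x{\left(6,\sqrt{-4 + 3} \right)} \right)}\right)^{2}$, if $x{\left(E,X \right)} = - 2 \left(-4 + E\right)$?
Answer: $5476$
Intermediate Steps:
$x{\left(E,X \right)} = 8 - 2 E$
$u{\left(P,O \right)} = -2 + O + O P$ ($u{\left(P,O \right)} = -2 + \left(O P + O\right) = -2 + \left(O + O P\right) = -2 + O + O P$)
$\left(u{\left(6,12 \right)} + y{\left(-4,x{\left(6,\sqrt{-4 + 3} \right)} \right)}\right)^{2} = \left(\left(-2 + 12 + 12 \cdot 6\right) + \left(-4 + \left(8 - 12\right)\right)\right)^{2} = \left(\left(-2 + 12 + 72\right) + \left(-4 + \left(8 - 12\right)\right)\right)^{2} = \left(82 - 8\right)^{2} = 74^{2} = 5476$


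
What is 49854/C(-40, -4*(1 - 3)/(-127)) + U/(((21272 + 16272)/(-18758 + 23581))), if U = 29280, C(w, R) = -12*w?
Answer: 111628349/28880 ≈ 3865.2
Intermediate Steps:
49854/C(-40, -4*(1 - 3)/(-127)) + U/(((21272 + 16272)/(-18758 + 23581))) = 49854/((-12*(-40))) + 29280/(((21272 + 16272)/(-18758 + 23581))) = 49854/480 + 29280/((37544/4823)) = 49854*(1/480) + 29280/((37544*(1/4823))) = 8309/80 + 29280/(2888/371) = 8309/80 + 29280*(371/2888) = 8309/80 + 1357860/361 = 111628349/28880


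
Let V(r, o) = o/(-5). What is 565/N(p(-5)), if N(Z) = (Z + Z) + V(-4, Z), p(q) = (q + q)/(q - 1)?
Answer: 565/3 ≈ 188.33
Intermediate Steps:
V(r, o) = -o/5 (V(r, o) = o*(-1/5) = -o/5)
p(q) = 2*q/(-1 + q) (p(q) = (2*q)/(-1 + q) = 2*q/(-1 + q))
N(Z) = 9*Z/5 (N(Z) = (Z + Z) - Z/5 = 2*Z - Z/5 = 9*Z/5)
565/N(p(-5)) = 565/((9*(2*(-5)/(-1 - 5))/5)) = 565/((9*(2*(-5)/(-6))/5)) = 565/((9*(2*(-5)*(-1/6))/5)) = 565/(((9/5)*(5/3))) = 565/3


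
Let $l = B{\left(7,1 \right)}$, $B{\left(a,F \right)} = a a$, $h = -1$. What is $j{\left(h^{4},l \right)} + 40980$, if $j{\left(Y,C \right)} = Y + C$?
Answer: $41030$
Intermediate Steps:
$B{\left(a,F \right)} = a^{2}$
$l = 49$ ($l = 7^{2} = 49$)
$j{\left(Y,C \right)} = C + Y$
$j{\left(h^{4},l \right)} + 40980 = \left(49 + \left(-1\right)^{4}\right) + 40980 = \left(49 + 1\right) + 40980 = 50 + 40980 = 41030$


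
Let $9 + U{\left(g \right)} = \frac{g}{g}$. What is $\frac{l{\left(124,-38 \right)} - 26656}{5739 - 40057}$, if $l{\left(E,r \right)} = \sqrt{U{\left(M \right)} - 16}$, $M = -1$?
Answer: $\frac{13328}{17159} - \frac{i \sqrt{6}}{17159} \approx 0.77674 - 0.00014275 i$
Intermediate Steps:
$U{\left(g \right)} = -8$ ($U{\left(g \right)} = -9 + \frac{g}{g} = -9 + 1 = -8$)
$l{\left(E,r \right)} = 2 i \sqrt{6}$ ($l{\left(E,r \right)} = \sqrt{-8 - 16} = \sqrt{-24} = 2 i \sqrt{6}$)
$\frac{l{\left(124,-38 \right)} - 26656}{5739 - 40057} = \frac{2 i \sqrt{6} - 26656}{5739 - 40057} = \frac{-26656 + 2 i \sqrt{6}}{-34318} = \left(-26656 + 2 i \sqrt{6}\right) \left(- \frac{1}{34318}\right) = \frac{13328}{17159} - \frac{i \sqrt{6}}{17159}$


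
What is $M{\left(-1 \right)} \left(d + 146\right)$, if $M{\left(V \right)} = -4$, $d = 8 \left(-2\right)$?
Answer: $-520$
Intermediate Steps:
$d = -16$
$M{\left(-1 \right)} \left(d + 146\right) = - 4 \left(-16 + 146\right) = \left(-4\right) 130 = -520$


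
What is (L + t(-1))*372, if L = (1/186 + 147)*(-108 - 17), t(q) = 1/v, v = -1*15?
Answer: -34178874/5 ≈ -6.8358e+6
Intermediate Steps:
v = -15
t(q) = -1/15 (t(q) = 1/(-15) = -1/15)
L = -3417875/186 (L = (1/186 + 147)*(-125) = (27343/186)*(-125) = -3417875/186 ≈ -18376.)
(L + t(-1))*372 = (-3417875/186 - 1/15)*372 = -5696479/310*372 = -34178874/5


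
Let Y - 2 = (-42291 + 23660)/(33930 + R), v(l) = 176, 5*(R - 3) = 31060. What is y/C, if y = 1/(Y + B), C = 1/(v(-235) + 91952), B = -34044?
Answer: -119305760/44084991 ≈ -2.7063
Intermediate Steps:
R = 6215 (R = 3 + (1/5)*31060 = 3 + 6212 = 6215)
Y = 1989/1295 (Y = 2 + (-42291 + 23660)/(33930 + 6215) = 2 - 18631/40145 = 2 - 18631*1/40145 = 2 - 601/1295 = 1989/1295 ≈ 1.5359)
C = 1/92128 (C = 1/(176 + 91952) = 1/92128 ≈ 1.0854e-5)
y = -1295/44084991 (y = 1/(1989/1295 - 34044) = 1/(-44084991/1295) = -1295/44084991 ≈ -2.9375e-5)
y/C = -1295/(44084991*1/92128) = -1295/44084991*92128 = -119305760/44084991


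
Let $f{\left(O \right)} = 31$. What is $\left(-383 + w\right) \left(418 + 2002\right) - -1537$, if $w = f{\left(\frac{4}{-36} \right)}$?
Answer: $-850303$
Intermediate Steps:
$w = 31$
$\left(-383 + w\right) \left(418 + 2002\right) - -1537 = \left(-383 + 31\right) \left(418 + 2002\right) - -1537 = \left(-352\right) 2420 + 1537 = -851840 + 1537 = -850303$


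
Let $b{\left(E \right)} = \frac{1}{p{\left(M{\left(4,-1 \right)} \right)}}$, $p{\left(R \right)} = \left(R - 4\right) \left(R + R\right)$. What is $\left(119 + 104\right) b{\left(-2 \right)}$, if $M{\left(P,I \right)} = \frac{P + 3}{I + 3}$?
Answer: $- \frac{446}{7} \approx -63.714$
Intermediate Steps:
$M{\left(P,I \right)} = \frac{3 + P}{3 + I}$
$p{\left(R \right)} = 2 R \left(-4 + R\right)$ ($p{\left(R \right)} = \left(-4 + R\right) 2 R = 2 R \left(-4 + R\right)$)
$b{\left(E \right)} = - \frac{2}{7}$ ($b{\left(E \right)} = \frac{1}{2 \frac{3 + 4}{3 - 1} \left(-4 + \frac{3 + 4}{3 - 1}\right)} = \frac{1}{2 \cdot \frac{1}{2} \cdot 7 \left(-4 + \frac{1}{2} \cdot 7\right)} = \frac{1}{2 \cdot \frac{7}{2} \left(-4 + \frac{7}{2}\right)} = \frac{1}{2 \cdot \frac{7}{2} \left(- \frac{1}{2}\right)} = \frac{1}{- \frac{7}{2}} = - \frac{2}{7}$)
$\left(119 + 104\right) b{\left(-2 \right)} = \left(119 + 104\right) \left(- \frac{2}{7}\right) = 223 \left(- \frac{2}{7}\right) = - \frac{446}{7}$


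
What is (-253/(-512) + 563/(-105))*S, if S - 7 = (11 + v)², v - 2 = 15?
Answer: -29571083/7680 ≈ -3850.4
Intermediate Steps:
v = 17 (v = 2 + 15 = 17)
S = 791 (S = 7 + (11 + 17)² = 7 + 28² = 7 + 784 = 791)
(-253/(-512) + 563/(-105))*S = (-253/(-512) + 563/(-105))*791 = (-253*(-1/512) + 563*(-1/105))*791 = (253/512 - 563/105)*791 = -261691/53760*791 = -29571083/7680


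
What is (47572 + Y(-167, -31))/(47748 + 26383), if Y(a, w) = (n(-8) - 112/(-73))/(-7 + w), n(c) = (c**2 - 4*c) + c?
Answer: 3472584/5411563 ≈ 0.64170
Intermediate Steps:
n(c) = c**2 - 3*c
Y(a, w) = 6536/(73*(-7 + w)) (Y(a, w) = (-8*(-3 - 8) - 112/(-73))/(-7 + w) = (-8*(-11) - 112*(-1/73))/(-7 + w) = (88 + 112/73)/(-7 + w) = 6536/(73*(-7 + w)))
(47572 + Y(-167, -31))/(47748 + 26383) = (47572 + 6536/(73*(-7 - 31)))/(47748 + 26383) = (47572 + (6536/73)/(-38))/74131 = (47572 + (6536/73)*(-1/38))*(1/74131) = (47572 - 172/73)*(1/74131) = (3472584/73)*(1/74131) = 3472584/5411563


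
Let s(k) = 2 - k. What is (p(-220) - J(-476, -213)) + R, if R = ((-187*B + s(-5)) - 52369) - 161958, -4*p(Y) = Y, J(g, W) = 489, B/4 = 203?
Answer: -366598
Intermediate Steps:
B = 812 (B = 4*203 = 812)
p(Y) = -Y/4
R = -366164 (R = ((-187*812 + (2 - 1*(-5))) - 52369) - 161958 = ((-151844 + (2 + 5)) - 52369) - 161958 = ((-151844 + 7) - 52369) - 161958 = (-151837 - 52369) - 161958 = -204206 - 161958 = -366164)
(p(-220) - J(-476, -213)) + R = (-¼*(-220) - 1*489) - 366164 = (55 - 489) - 366164 = -434 - 366164 = -366598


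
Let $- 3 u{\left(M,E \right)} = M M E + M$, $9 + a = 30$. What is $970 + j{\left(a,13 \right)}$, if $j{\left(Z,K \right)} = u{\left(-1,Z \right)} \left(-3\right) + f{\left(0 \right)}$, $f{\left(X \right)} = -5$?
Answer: $985$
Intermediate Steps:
$a = 21$ ($a = -9 + 30 = 21$)
$u{\left(M,E \right)} = - \frac{M}{3} - \frac{E M^{2}}{3}$ ($u{\left(M,E \right)} = - \frac{M M E + M}{3} = - \frac{M^{2} E + M}{3} = - \frac{E M^{2} + M}{3} = - \frac{M + E M^{2}}{3} = - \frac{M}{3} - \frac{E M^{2}}{3}$)
$j{\left(Z,K \right)} = -6 + Z$ ($j{\left(Z,K \right)} = \left(- \frac{1}{3}\right) \left(-1\right) \left(1 + Z \left(-1\right)\right) \left(-3\right) - 5 = \left(- \frac{1}{3}\right) \left(-1\right) \left(1 - Z\right) \left(-3\right) - 5 = \left(\frac{1}{3} - \frac{Z}{3}\right) \left(-3\right) - 5 = \left(-1 + Z\right) - 5 = -6 + Z$)
$970 + j{\left(a,13 \right)} = 970 + \left(-6 + 21\right) = 970 + 15 = 985$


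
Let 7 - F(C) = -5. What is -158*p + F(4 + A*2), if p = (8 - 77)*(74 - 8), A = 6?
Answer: 719544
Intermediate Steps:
p = -4554 (p = -69*66 = -4554)
F(C) = 12 (F(C) = 7 - 1*(-5) = 7 + 5 = 12)
-158*p + F(4 + A*2) = -158*(-4554) + 12 = 719532 + 12 = 719544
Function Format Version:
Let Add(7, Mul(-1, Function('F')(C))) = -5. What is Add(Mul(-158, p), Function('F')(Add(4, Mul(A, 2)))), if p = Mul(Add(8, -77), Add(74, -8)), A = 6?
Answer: 719544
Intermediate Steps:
p = -4554 (p = Mul(-69, 66) = -4554)
Function('F')(C) = 12 (Function('F')(C) = Add(7, Mul(-1, -5)) = Add(7, 5) = 12)
Add(Mul(-158, p), Function('F')(Add(4, Mul(A, 2)))) = Add(Mul(-158, -4554), 12) = Add(719532, 12) = 719544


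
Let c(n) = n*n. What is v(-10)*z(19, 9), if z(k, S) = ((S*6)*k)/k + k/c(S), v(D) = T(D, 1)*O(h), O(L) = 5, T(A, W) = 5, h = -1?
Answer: 109825/81 ≈ 1355.9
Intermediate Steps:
c(n) = n²
v(D) = 25 (v(D) = 5*5 = 25)
z(k, S) = 6*S + k/S² (z(k, S) = ((S*6)*k)/k + k/(S²) = ((6*S)*k)/k + k/S² = (6*S*k)/k + k/S² = 6*S + k/S²)
v(-10)*z(19, 9) = 25*(6*9 + 19/9²) = 25*(54 + 19*(1/81)) = 25*(54 + 19/81) = 25*(4393/81) = 109825/81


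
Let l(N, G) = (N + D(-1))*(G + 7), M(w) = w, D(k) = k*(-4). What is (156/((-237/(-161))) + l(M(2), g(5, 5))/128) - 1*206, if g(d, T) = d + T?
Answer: -501699/5056 ≈ -99.228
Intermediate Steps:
D(k) = -4*k
g(d, T) = T + d
l(N, G) = (4 + N)*(7 + G) (l(N, G) = (N - 4*(-1))*(G + 7) = (N + 4)*(7 + G) = (4 + N)*(7 + G))
(156/((-237/(-161))) + l(M(2), g(5, 5))/128) - 1*206 = (156/((-237/(-161))) + (28 + 4*(5 + 5) + 7*2 + (5 + 5)*2)/128) - 1*206 = (156/((-237*(-1/161))) + (28 + 4*10 + 14 + 10*2)*(1/128)) - 206 = (156/(237/161) + (28 + 40 + 14 + 20)*(1/128)) - 206 = (156*(161/237) + 102*(1/128)) - 206 = (8372/79 + 51/64) - 206 = 539837/5056 - 206 = -501699/5056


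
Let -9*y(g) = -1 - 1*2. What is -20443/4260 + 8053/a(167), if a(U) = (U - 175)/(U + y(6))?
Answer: -59798584/355 ≈ -1.6845e+5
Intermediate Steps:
y(g) = ⅓ (y(g) = -(-1 - 1*2)/9 = -(-1 - 2)/9 = -⅑*(-3) = ⅓)
a(U) = (-175 + U)/(⅓ + U) (a(U) = (U - 175)/(U + ⅓) = (-175 + U)/(⅓ + U))
-20443/4260 + 8053/a(167) = -20443/4260 + 8053/((3*(-175 + 167)/(1 + 3*167))) = -20443*1/4260 + 8053/((3*(-8)/(1 + 501))) = -20443/4260 + 8053/((3*(-8)/502)) = -20443/4260 + 8053/((3*(1/502)*(-8))) = -20443/4260 + 8053/(-12/251) = -20443/4260 + 8053*(-251/12) = -20443/4260 - 2021303/12 = -59798584/355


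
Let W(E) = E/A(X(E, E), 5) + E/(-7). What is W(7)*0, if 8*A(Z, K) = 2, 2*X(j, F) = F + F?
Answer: 0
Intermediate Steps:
X(j, F) = F (X(j, F) = (F + F)/2 = (2*F)/2 = F)
A(Z, K) = ¼ (A(Z, K) = (⅛)*2 = ¼)
W(E) = 27*E/7 (W(E) = E/(¼) + E/(-7) = E*4 + E*(-⅐) = 4*E - E/7 = 27*E/7)
W(7)*0 = ((27/7)*7)*0 = 27*0 = 0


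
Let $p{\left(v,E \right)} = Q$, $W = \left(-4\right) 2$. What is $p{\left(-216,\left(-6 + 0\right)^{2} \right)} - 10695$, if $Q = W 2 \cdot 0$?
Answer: $-10695$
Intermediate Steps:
$W = -8$
$Q = 0$ ($Q = \left(-8\right) 2 \cdot 0 = \left(-16\right) 0 = 0$)
$p{\left(v,E \right)} = 0$
$p{\left(-216,\left(-6 + 0\right)^{2} \right)} - 10695 = 0 - 10695 = -10695$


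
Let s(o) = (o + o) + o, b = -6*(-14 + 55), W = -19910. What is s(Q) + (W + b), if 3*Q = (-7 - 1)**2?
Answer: -20092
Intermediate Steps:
Q = 64/3 (Q = (-7 - 1)**2/3 = (1/3)*(-8)**2 = (1/3)*64 = 64/3 ≈ 21.333)
b = -246 (b = -6*41 = -246)
s(o) = 3*o (s(o) = 2*o + o = 3*o)
s(Q) + (W + b) = 3*(64/3) + (-19910 - 246) = 64 - 20156 = -20092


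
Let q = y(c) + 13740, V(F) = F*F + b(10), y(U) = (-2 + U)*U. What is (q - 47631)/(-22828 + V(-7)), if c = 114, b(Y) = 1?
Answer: 21123/22778 ≈ 0.92734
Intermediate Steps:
y(U) = U*(-2 + U)
V(F) = 1 + F² (V(F) = F*F + 1 = F² + 1 = 1 + F²)
q = 26508 (q = 114*(-2 + 114) + 13740 = 114*112 + 13740 = 12768 + 13740 = 26508)
(q - 47631)/(-22828 + V(-7)) = (26508 - 47631)/(-22828 + (1 + (-7)²)) = -21123/(-22828 + (1 + 49)) = -21123/(-22828 + 50) = -21123/(-22778) = -21123*(-1/22778) = 21123/22778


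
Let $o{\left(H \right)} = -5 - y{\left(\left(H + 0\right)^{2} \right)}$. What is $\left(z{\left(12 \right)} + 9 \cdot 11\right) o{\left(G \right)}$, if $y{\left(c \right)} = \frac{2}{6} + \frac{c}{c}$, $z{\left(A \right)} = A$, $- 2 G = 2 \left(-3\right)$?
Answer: $-703$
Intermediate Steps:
$G = 3$ ($G = - \frac{2 \left(-3\right)}{2} = \left(- \frac{1}{2}\right) \left(-6\right) = 3$)
$y{\left(c \right)} = \frac{4}{3}$ ($y{\left(c \right)} = 2 \cdot \frac{1}{6} + 1 = \frac{1}{3} + 1 = \frac{4}{3}$)
$o{\left(H \right)} = - \frac{19}{3}$ ($o{\left(H \right)} = -5 - \frac{4}{3} = - \frac{19}{3}$)
$\left(z{\left(12 \right)} + 9 \cdot 11\right) o{\left(G \right)} = \left(12 + 9 \cdot 11\right) \left(- \frac{19}{3}\right) = \left(12 + 99\right) \left(- \frac{19}{3}\right) = 111 \left(- \frac{19}{3}\right) = -703$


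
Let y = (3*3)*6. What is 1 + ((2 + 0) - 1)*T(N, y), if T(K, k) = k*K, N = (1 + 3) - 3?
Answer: 55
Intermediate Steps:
N = 1 (N = 4 - 3 = 1)
y = 54 (y = 9*6 = 54)
T(K, k) = K*k
1 + ((2 + 0) - 1)*T(N, y) = 1 + ((2 + 0) - 1)*(1*54) = 1 + (2 - 1)*54 = 1 + 1*54 = 1 + 54 = 55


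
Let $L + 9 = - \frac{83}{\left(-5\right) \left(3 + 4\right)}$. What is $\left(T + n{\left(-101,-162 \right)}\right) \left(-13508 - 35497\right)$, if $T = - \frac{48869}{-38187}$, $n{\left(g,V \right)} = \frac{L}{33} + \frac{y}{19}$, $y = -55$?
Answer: $\frac{50216999778}{564319} \approx 88987.0$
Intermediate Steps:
$L = - \frac{232}{35}$ ($L = -9 - \frac{83}{\left(-5\right) \left(3 + 4\right)} = -9 - \frac{83}{\left(-5\right) 7} = -9 - \frac{83}{-35} = -9 - - \frac{83}{35} = -9 + \frac{83}{35} = - \frac{232}{35} \approx -6.6286$)
$n{\left(g,V \right)} = - \frac{67933}{21945}$ ($n{\left(g,V \right)} = - \frac{232}{35 \cdot 33} - \frac{55}{19} = \left(- \frac{232}{35}\right) \frac{1}{33} - \frac{55}{19} = - \frac{232}{1155} - \frac{55}{19} = - \frac{67933}{21945}$)
$T = \frac{48869}{38187}$ ($T = \left(-48869\right) \left(- \frac{1}{38187}\right) = \frac{48869}{38187} \approx 1.2797$)
$\left(T + n{\left(-101,-162 \right)}\right) \left(-13508 - 35497\right) = \left(\frac{48869}{38187} - \frac{67933}{21945}\right) \left(-13508 - 35497\right) = \left(- \frac{507242422}{279337905}\right) \left(-49005\right) = \frac{50216999778}{564319}$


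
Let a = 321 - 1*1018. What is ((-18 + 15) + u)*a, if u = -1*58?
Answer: 42517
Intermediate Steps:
u = -58
a = -697 (a = 321 - 1018 = -697)
((-18 + 15) + u)*a = ((-18 + 15) - 58)*(-697) = (-3 - 58)*(-697) = -61*(-697) = 42517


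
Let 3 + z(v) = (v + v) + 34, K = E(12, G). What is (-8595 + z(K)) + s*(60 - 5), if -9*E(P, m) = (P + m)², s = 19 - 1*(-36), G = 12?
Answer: -5667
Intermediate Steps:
s = 55 (s = 19 + 36 = 55)
E(P, m) = -(P + m)²/9
K = -64 (K = -(12 + 12)²/9 = -⅑*24² = -⅑*576 = -64)
z(v) = 31 + 2*v (z(v) = -3 + ((v + v) + 34) = -3 + (2*v + 34) = -3 + (34 + 2*v) = 31 + 2*v)
(-8595 + z(K)) + s*(60 - 5) = (-8595 + (31 + 2*(-64))) + 55*(60 - 5) = (-8595 + (31 - 128)) + 55*55 = (-8595 - 97) + 3025 = -8692 + 3025 = -5667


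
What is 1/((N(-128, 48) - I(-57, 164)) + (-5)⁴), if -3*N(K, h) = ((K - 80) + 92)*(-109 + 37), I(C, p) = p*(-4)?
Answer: -1/1503 ≈ -0.00066534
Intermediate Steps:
I(C, p) = -4*p
N(K, h) = 288 + 24*K (N(K, h) = -((K - 80) + 92)*(-109 + 37)/3 = -((-80 + K) + 92)*(-72)/3 = -(12 + K)*(-72)/3 = -(-864 - 72*K)/3 = 288 + 24*K)
1/((N(-128, 48) - I(-57, 164)) + (-5)⁴) = 1/(((288 + 24*(-128)) - (-4)*164) + (-5)⁴) = 1/(((288 - 3072) - 1*(-656)) + 625) = 1/((-2784 + 656) + 625) = 1/(-2128 + 625) = 1/(-1503) = -1/1503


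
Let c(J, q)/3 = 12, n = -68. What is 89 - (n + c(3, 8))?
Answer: 121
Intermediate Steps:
c(J, q) = 36 (c(J, q) = 3*12 = 36)
89 - (n + c(3, 8)) = 89 - (-68 + 36) = 89 - 1*(-32) = 89 + 32 = 121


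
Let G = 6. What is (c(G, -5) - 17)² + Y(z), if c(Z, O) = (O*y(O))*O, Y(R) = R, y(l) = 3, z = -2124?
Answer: 1240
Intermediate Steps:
c(Z, O) = 3*O² (c(Z, O) = (O*3)*O = (3*O)*O = 3*O²)
(c(G, -5) - 17)² + Y(z) = (3*(-5)² - 17)² - 2124 = (3*25 - 17)² - 2124 = (75 - 17)² - 2124 = 58² - 2124 = 3364 - 2124 = 1240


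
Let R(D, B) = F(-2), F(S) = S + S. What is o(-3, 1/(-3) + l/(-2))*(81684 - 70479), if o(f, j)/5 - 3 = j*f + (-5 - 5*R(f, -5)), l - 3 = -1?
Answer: 1232550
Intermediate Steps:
l = 2 (l = 3 - 1 = 2)
F(S) = 2*S
R(D, B) = -4 (R(D, B) = 2*(-2) = -4)
o(f, j) = 90 + 5*f*j (o(f, j) = 15 + 5*(j*f + (-5 - 5*(-4))) = 15 + 5*(f*j + (-5 + 20)) = 15 + 5*(f*j + 15) = 15 + 5*(15 + f*j) = 15 + (75 + 5*f*j) = 90 + 5*f*j)
o(-3, 1/(-3) + l/(-2))*(81684 - 70479) = (90 + 5*(-3)*(1/(-3) + 2/(-2)))*(81684 - 70479) = (90 + 5*(-3)*(1*(-⅓) + 2*(-½)))*11205 = (90 + 5*(-3)*(-⅓ - 1))*11205 = (90 + 5*(-3)*(-4/3))*11205 = (90 + 20)*11205 = 110*11205 = 1232550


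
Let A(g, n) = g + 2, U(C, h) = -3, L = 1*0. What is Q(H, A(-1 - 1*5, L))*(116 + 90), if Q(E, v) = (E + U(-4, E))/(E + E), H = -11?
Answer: 1442/11 ≈ 131.09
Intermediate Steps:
L = 0
A(g, n) = 2 + g
Q(E, v) = (-3 + E)/(2*E) (Q(E, v) = (E - 3)/(E + E) = (-3 + E)/((2*E)) = (-3 + E)*(1/(2*E)) = (-3 + E)/(2*E))
Q(H, A(-1 - 1*5, L))*(116 + 90) = ((1/2)*(-3 - 11)/(-11))*(116 + 90) = ((1/2)*(-1/11)*(-14))*206 = (7/11)*206 = 1442/11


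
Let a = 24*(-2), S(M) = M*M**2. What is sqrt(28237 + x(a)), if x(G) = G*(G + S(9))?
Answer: I*sqrt(4451) ≈ 66.716*I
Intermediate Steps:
S(M) = M**3
a = -48
x(G) = G*(729 + G) (x(G) = G*(G + 9**3) = G*(G + 729) = G*(729 + G))
sqrt(28237 + x(a)) = sqrt(28237 - 48*(729 - 48)) = sqrt(28237 - 48*681) = sqrt(28237 - 32688) = sqrt(-4451) = I*sqrt(4451)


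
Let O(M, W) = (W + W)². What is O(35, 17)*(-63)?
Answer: -72828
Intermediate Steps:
O(M, W) = 4*W² (O(M, W) = (2*W)² = 4*W²)
O(35, 17)*(-63) = (4*17²)*(-63) = (4*289)*(-63) = 1156*(-63) = -72828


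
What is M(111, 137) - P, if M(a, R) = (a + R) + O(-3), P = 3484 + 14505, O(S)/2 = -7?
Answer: -17755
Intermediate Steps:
O(S) = -14 (O(S) = 2*(-7) = -14)
P = 17989
M(a, R) = -14 + R + a (M(a, R) = (a + R) - 14 = (R + a) - 14 = -14 + R + a)
M(111, 137) - P = (-14 + 137 + 111) - 1*17989 = 234 - 17989 = -17755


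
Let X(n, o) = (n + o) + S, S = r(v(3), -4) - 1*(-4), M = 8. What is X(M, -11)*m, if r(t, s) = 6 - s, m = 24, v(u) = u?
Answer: 264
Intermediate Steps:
S = 14 (S = (6 - 1*(-4)) - 1*(-4) = (6 + 4) + 4 = 10 + 4 = 14)
X(n, o) = 14 + n + o (X(n, o) = (n + o) + 14 = 14 + n + o)
X(M, -11)*m = (14 + 8 - 11)*24 = 11*24 = 264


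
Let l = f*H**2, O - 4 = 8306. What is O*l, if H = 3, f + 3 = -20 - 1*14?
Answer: -2767230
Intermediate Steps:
f = -37 (f = -3 + (-20 - 1*14) = -3 + (-20 - 14) = -3 - 34 = -37)
O = 8310 (O = 4 + 8306 = 8310)
l = -333 (l = -37*3**2 = -37*9 = -333)
O*l = 8310*(-333) = -2767230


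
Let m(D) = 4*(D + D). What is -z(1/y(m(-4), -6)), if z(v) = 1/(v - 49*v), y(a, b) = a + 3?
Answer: -29/48 ≈ -0.60417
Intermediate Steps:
m(D) = 8*D (m(D) = 4*(2*D) = 8*D)
y(a, b) = 3 + a
z(v) = -1/(48*v) (z(v) = 1/(-48*v) = -1/(48*v))
-z(1/y(m(-4), -6)) = -(-1)/(48*(1/(3 + 8*(-4)))) = -(-1)/(48*(1/(3 - 32))) = -(-1)/(48*(1/(-29))) = -(-1)/(48*(-1/29)) = -(-1)*(-29)/48 = -1*29/48 = -29/48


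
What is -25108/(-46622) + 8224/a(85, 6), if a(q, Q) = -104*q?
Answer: -10091538/25758655 ≈ -0.39177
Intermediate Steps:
-25108/(-46622) + 8224/a(85, 6) = -25108/(-46622) + 8224/((-104*85)) = -25108*(-1/46622) + 8224/(-8840) = 12554/23311 + 8224*(-1/8840) = 12554/23311 - 1028/1105 = -10091538/25758655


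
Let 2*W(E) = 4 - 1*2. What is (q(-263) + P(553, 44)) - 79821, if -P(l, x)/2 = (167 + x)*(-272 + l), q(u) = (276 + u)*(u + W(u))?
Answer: -201809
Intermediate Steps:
W(E) = 1 (W(E) = (4 - 1*2)/2 = (4 - 2)/2 = (½)*2 = 1)
q(u) = (1 + u)*(276 + u) (q(u) = (276 + u)*(u + 1) = (276 + u)*(1 + u) = (1 + u)*(276 + u))
P(l, x) = -2*(-272 + l)*(167 + x) (P(l, x) = -2*(167 + x)*(-272 + l) = -2*(-272 + l)*(167 + x))
(q(-263) + P(553, 44)) - 79821 = ((276 + (-263)² + 277*(-263)) + (90848 - 334*553 + 544*44 - 2*553*44)) - 79821 = ((276 + 69169 - 72851) + (90848 - 184702 + 23936 - 48664)) - 79821 = (-3406 - 118582) - 79821 = -121988 - 79821 = -201809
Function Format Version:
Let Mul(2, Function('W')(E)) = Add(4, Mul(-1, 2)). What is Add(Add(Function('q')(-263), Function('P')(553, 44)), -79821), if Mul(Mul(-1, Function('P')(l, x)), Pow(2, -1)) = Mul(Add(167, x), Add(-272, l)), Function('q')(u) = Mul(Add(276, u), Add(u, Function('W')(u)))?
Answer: -201809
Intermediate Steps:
Function('W')(E) = 1 (Function('W')(E) = Mul(Rational(1, 2), Add(4, Mul(-1, 2))) = Mul(Rational(1, 2), Add(4, -2)) = Mul(Rational(1, 2), 2) = 1)
Function('q')(u) = Mul(Add(1, u), Add(276, u)) (Function('q')(u) = Mul(Add(276, u), Add(u, 1)) = Mul(Add(276, u), Add(1, u)) = Mul(Add(1, u), Add(276, u)))
Function('P')(l, x) = Mul(-2, Add(-272, l), Add(167, x)) (Function('P')(l, x) = Mul(-2, Mul(Add(167, x), Add(-272, l))) = Mul(-2, Mul(Add(-272, l), Add(167, x))) = Mul(-2, Add(-272, l), Add(167, x)))
Add(Add(Function('q')(-263), Function('P')(553, 44)), -79821) = Add(Add(Add(276, Pow(-263, 2), Mul(277, -263)), Add(90848, Mul(-334, 553), Mul(544, 44), Mul(-2, 553, 44))), -79821) = Add(Add(Add(276, 69169, -72851), Add(90848, -184702, 23936, -48664)), -79821) = Add(Add(-3406, -118582), -79821) = Add(-121988, -79821) = -201809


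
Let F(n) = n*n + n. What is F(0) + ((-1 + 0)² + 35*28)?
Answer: 981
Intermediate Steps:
F(n) = n + n² (F(n) = n² + n = n + n²)
F(0) + ((-1 + 0)² + 35*28) = 0*(1 + 0) + ((-1 + 0)² + 35*28) = 0*1 + ((-1)² + 980) = 0 + (1 + 980) = 0 + 981 = 981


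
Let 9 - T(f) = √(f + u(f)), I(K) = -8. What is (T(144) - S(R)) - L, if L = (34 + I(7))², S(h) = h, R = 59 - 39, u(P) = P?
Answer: -687 - 12*√2 ≈ -703.97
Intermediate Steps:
R = 20
T(f) = 9 - √2*√f (T(f) = 9 - √(f + f) = 9 - √(2*f) = 9 - √2*√f)
L = 676 (L = (34 - 8)² = 26² = 676)
(T(144) - S(R)) - L = ((9 - √2*√144) - 1*20) - 1*676 = ((9 - 1*√2*12) - 20) - 676 = ((9 - 12*√2) - 20) - 676 = (-11 - 12*√2) - 676 = -687 - 12*√2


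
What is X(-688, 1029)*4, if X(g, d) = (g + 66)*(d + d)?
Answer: -5120304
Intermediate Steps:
X(g, d) = 2*d*(66 + g) (X(g, d) = (66 + g)*(2*d) = 2*d*(66 + g))
X(-688, 1029)*4 = (2*1029*(66 - 688))*4 = (2*1029*(-622))*4 = -1280076*4 = -5120304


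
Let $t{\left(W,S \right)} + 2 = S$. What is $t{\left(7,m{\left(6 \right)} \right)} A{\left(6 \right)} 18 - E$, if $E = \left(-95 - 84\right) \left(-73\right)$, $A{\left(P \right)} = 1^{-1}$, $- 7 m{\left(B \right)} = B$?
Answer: $- \frac{91829}{7} \approx -13118.0$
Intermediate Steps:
$m{\left(B \right)} = - \frac{B}{7}$
$t{\left(W,S \right)} = -2 + S$
$A{\left(P \right)} = 1$
$E = 13067$ ($E = \left(-179\right) \left(-73\right) = 13067$)
$t{\left(7,m{\left(6 \right)} \right)} A{\left(6 \right)} 18 - E = \left(-2 - \frac{6}{7}\right) 1 \cdot 18 - 13067 = \left(- \frac{20}{7}\right) 1 \cdot 18 - 13067 = \left(- \frac{20}{7}\right) 18 - 13067 = - \frac{360}{7} - 13067 = - \frac{91829}{7}$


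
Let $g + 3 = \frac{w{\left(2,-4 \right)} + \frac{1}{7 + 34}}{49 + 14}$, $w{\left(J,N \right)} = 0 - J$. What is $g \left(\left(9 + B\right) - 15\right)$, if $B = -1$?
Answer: $\frac{870}{41} \approx 21.22$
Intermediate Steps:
$w{\left(J,N \right)} = - J$
$g = - \frac{870}{287}$ ($g = -3 + \frac{\left(-1\right) 2 + \frac{1}{7 + 34}}{49 + 14} = -3 + \frac{-2 + \frac{1}{41}}{63} = -3 + \left(-2 + \frac{1}{41}\right) \frac{1}{63} = -3 - \frac{9}{287} = - \frac{870}{287} \approx -3.0314$)
$g \left(\left(9 + B\right) - 15\right) = - \frac{870 \left(\left(9 - 1\right) - 15\right)}{287} = - \frac{870 \left(8 - 15\right)}{287} = \left(- \frac{870}{287}\right) \left(-7\right) = \frac{870}{41}$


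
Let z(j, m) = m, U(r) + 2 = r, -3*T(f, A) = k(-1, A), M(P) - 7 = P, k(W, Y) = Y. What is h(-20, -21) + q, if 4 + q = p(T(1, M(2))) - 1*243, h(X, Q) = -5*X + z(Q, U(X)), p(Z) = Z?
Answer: -172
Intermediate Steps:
M(P) = 7 + P
T(f, A) = -A/3
U(r) = -2 + r
h(X, Q) = -2 - 4*X (h(X, Q) = -5*X + (-2 + X) = -2 - 4*X)
q = -250 (q = -4 + (-(7 + 2)/3 - 1*243) = -4 + (-1/3*9 - 243) = -4 + (-3 - 243) = -4 - 246 = -250)
h(-20, -21) + q = (-2 - 4*(-20)) - 250 = (-2 + 80) - 250 = 78 - 250 = -172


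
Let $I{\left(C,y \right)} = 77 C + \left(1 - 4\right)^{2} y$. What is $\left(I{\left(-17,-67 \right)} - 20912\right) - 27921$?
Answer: $-50745$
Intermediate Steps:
$I{\left(C,y \right)} = 9 y + 77 C$ ($I{\left(C,y \right)} = 77 C + \left(-3\right)^{2} y = 77 C + 9 y = 9 y + 77 C$)
$\left(I{\left(-17,-67 \right)} - 20912\right) - 27921 = \left(\left(9 \left(-67\right) + 77 \left(-17\right)\right) - 20912\right) - 27921 = \left(\left(-603 - 1309\right) - 20912\right) - 27921 = \left(-1912 - 20912\right) - 27921 = -22824 - 27921 = -50745$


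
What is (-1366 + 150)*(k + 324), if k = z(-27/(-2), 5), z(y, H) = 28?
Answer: -428032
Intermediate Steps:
k = 28
(-1366 + 150)*(k + 324) = (-1366 + 150)*(28 + 324) = -1216*352 = -428032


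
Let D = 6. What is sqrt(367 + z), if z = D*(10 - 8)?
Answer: sqrt(379) ≈ 19.468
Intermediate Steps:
z = 12 (z = 6*(10 - 8) = 6*2 = 12)
sqrt(367 + z) = sqrt(367 + 12) = sqrt(379)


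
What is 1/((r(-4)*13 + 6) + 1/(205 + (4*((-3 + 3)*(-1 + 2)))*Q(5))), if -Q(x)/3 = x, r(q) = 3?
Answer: 205/9226 ≈ 0.022220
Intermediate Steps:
Q(x) = -3*x
1/((r(-4)*13 + 6) + 1/(205 + (4*((-3 + 3)*(-1 + 2)))*Q(5))) = 1/((3*13 + 6) + 1/(205 + (4*((-3 + 3)*(-1 + 2)))*(-3*5))) = 1/((39 + 6) + 1/(205 + (4*(0*1))*(-15))) = 1/(45 + 1/(205 + (4*0)*(-15))) = 1/(45 + 1/(205 + 0*(-15))) = 1/(45 + 1/(205 + 0)) = 1/(45 + 1/205) = 1/(9226/205) = 205/9226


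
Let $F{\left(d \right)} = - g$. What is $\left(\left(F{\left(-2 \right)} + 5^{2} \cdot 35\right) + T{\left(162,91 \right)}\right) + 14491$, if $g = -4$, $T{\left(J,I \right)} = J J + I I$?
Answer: $49895$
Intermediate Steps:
$T{\left(J,I \right)} = I^{2} + J^{2}$ ($T{\left(J,I \right)} = J^{2} + I^{2} = I^{2} + J^{2}$)
$F{\left(d \right)} = 4$ ($F{\left(d \right)} = \left(-1\right) \left(-4\right) = 4$)
$\left(\left(F{\left(-2 \right)} + 5^{2} \cdot 35\right) + T{\left(162,91 \right)}\right) + 14491 = \left(\left(4 + 5^{2} \cdot 35\right) + \left(91^{2} + 162^{2}\right)\right) + 14491 = \left(\left(4 + 25 \cdot 35\right) + \left(8281 + 26244\right)\right) + 14491 = \left(\left(4 + 875\right) + 34525\right) + 14491 = \left(879 + 34525\right) + 14491 = 35404 + 14491 = 49895$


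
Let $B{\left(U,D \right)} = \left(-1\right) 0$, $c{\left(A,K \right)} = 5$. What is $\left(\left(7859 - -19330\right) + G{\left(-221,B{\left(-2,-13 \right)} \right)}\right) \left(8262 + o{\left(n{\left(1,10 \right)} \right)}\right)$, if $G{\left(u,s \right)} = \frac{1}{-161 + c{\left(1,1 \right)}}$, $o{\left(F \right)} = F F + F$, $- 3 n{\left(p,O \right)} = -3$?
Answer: $\frac{8762903878}{39} \approx 2.2469 \cdot 10^{8}$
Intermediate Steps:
$n{\left(p,O \right)} = 1$ ($n{\left(p,O \right)} = \left(- \frac{1}{3}\right) \left(-3\right) = 1$)
$B{\left(U,D \right)} = 0$
$o{\left(F \right)} = F + F^{2}$ ($o{\left(F \right)} = F^{2} + F = F + F^{2}$)
$G{\left(u,s \right)} = - \frac{1}{156}$ ($G{\left(u,s \right)} = \frac{1}{-161 + 5} = \frac{1}{-156} = - \frac{1}{156}$)
$\left(\left(7859 - -19330\right) + G{\left(-221,B{\left(-2,-13 \right)} \right)}\right) \left(8262 + o{\left(n{\left(1,10 \right)} \right)}\right) = \left(\left(7859 - -19330\right) - \frac{1}{156}\right) \left(8262 + 1 \left(1 + 1\right)\right) = \left(\left(7859 + 19330\right) - \frac{1}{156}\right) \left(8262 + 1 \cdot 2\right) = \left(27189 - \frac{1}{156}\right) \left(8262 + 2\right) = \frac{4241483}{156} \cdot 8264 = \frac{8762903878}{39}$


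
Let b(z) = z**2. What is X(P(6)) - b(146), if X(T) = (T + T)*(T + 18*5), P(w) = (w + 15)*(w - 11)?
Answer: -18166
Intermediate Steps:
P(w) = (-11 + w)*(15 + w) (P(w) = (15 + w)*(-11 + w) = (-11 + w)*(15 + w))
X(T) = 2*T*(90 + T) (X(T) = (2*T)*(T + 90) = (2*T)*(90 + T) = 2*T*(90 + T))
X(P(6)) - b(146) = 2*(-165 + 6**2 + 4*6)*(90 + (-165 + 6**2 + 4*6)) - 1*146**2 = 2*(-165 + 36 + 24)*(90 + (-165 + 36 + 24)) - 1*21316 = 2*(-105)*(90 - 105) - 21316 = 2*(-105)*(-15) - 21316 = 3150 - 21316 = -18166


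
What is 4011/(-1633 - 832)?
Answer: -4011/2465 ≈ -1.6272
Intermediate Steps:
4011/(-1633 - 832) = 4011/(-2465) = 4011*(-1/2465) = -4011/2465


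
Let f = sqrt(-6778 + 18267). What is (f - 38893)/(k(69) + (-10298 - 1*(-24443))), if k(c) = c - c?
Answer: -1691/615 + sqrt(11489)/14145 ≈ -2.7420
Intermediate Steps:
k(c) = 0
f = sqrt(11489) ≈ 107.19
(f - 38893)/(k(69) + (-10298 - 1*(-24443))) = (sqrt(11489) - 38893)/(0 + (-10298 - 1*(-24443))) = (-38893 + sqrt(11489))/(0 + (-10298 + 24443)) = (-38893 + sqrt(11489))/(0 + 14145) = (-38893 + sqrt(11489))/14145 = (-38893 + sqrt(11489))*(1/14145) = -1691/615 + sqrt(11489)/14145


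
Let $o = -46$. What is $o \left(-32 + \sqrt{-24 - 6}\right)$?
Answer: $1472 - 46 i \sqrt{30} \approx 1472.0 - 251.95 i$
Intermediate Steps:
$o \left(-32 + \sqrt{-24 - 6}\right) = - 46 \left(-32 + \sqrt{-24 - 6}\right) = - 46 \left(-32 + \sqrt{-30}\right) = - 46 \left(-32 + i \sqrt{30}\right) = 1472 - 46 i \sqrt{30}$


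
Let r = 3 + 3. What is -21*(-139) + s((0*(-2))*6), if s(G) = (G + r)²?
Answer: 2955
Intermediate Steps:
r = 6
s(G) = (6 + G)² (s(G) = (G + 6)² = (6 + G)²)
-21*(-139) + s((0*(-2))*6) = -21*(-139) + (6 + (0*(-2))*6)² = 2919 + (6 + 0*6)² = 2919 + (6 + 0)² = 2919 + 6² = 2919 + 36 = 2955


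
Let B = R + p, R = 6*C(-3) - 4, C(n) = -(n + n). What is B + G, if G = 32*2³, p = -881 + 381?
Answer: -212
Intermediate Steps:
C(n) = -2*n
p = -500
R = 32 (R = 6*(-2*(-3)) - 4 = 6*6 - 4 = 36 - 4 = 32)
G = 256 (G = 32*8 = 256)
B = -468 (B = 32 - 500 = -468)
B + G = -468 + 256 = -212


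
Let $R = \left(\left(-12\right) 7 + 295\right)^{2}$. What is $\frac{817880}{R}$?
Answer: $\frac{817880}{44521} \approx 18.371$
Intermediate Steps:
$R = 44521$ ($R = \left(-84 + 295\right)^{2} = 211^{2} = 44521$)
$\frac{817880}{R} = \frac{817880}{44521}$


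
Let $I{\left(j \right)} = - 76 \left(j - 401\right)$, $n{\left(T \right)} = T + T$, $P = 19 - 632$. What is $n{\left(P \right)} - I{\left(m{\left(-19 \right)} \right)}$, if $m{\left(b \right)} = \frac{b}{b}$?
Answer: $-31626$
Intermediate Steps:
$m{\left(b \right)} = 1$
$P = -613$
$n{\left(T \right)} = 2 T$
$I{\left(j \right)} = 30476 - 76 j$ ($I{\left(j \right)} = - 76 \left(-401 + j\right) = 30476 - 76 j$)
$n{\left(P \right)} - I{\left(m{\left(-19 \right)} \right)} = 2 \left(-613\right) - \left(30476 - 76\right) = -1226 - \left(30476 - 76\right) = -1226 - 30400 = -31626$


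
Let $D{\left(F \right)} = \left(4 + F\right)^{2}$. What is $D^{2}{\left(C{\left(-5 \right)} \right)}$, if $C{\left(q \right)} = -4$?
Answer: $0$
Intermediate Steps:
$D^{2}{\left(C{\left(-5 \right)} \right)} = \left(\left(4 - 4\right)^{2}\right)^{2} = \left(0^{2}\right)^{2} = 0^{2} = 0$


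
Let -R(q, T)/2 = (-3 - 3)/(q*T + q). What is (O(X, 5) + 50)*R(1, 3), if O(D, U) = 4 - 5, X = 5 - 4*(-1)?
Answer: 147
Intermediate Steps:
R(q, T) = 12/(q + T*q) (R(q, T) = -2*(-3 - 3)/(q*T + q) = -(-12)/(T*q + q) = -(-12)/(q + T*q) = 12/(q + T*q))
X = 9 (X = 5 + 4 = 9)
O(D, U) = -1
(O(X, 5) + 50)*R(1, 3) = (-1 + 50)*(12/(1*(1 + 3))) = 49*(12*1/4) = 49*(12*1*(¼)) = 49*3 = 147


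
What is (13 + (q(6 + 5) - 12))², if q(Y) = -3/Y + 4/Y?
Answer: 144/121 ≈ 1.1901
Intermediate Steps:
q(Y) = 1/Y
(13 + (q(6 + 5) - 12))² = (13 + (1/(6 + 5) - 12))² = (13 + (1/11 - 12))² = (13 - 131/11)² = (12/11)² = 144/121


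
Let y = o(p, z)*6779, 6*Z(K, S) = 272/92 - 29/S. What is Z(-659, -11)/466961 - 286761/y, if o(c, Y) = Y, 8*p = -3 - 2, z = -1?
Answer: 203269626233563/4805272443642 ≈ 42.301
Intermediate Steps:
Z(K, S) = 34/69 - 29/(6*S) (Z(K, S) = (272/92 - 29/S)/6 = (272*(1/92) - 29/S)/6 = (68/23 - 29/S)/6 = 34/69 - 29/(6*S))
p = -5/8 (p = (-3 - 2)/8 = (⅛)*(-5) = -5/8 ≈ -0.62500)
y = -6779 (y = -1*6779 = -6779)
Z(-659, -11)/466961 - 286761/y = ((1/138)*(-667 + 68*(-11))/(-11))/466961 - 286761/(-6779) = ((1/138)*(-1/11)*(-667 - 748))*(1/466961) - 286761*(-1/6779) = ((1/138)*(-1/11)*(-1415))*(1/466961) + 286761/6779 = (1415/1518)*(1/466961) + 286761/6779 = 1415/708846798 + 286761/6779 = 203269626233563/4805272443642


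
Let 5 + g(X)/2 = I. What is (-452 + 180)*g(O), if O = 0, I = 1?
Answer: 2176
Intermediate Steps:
g(X) = -8 (g(X) = -10 + 2*1 = -10 + 2 = -8)
(-452 + 180)*g(O) = (-452 + 180)*(-8) = -272*(-8) = 2176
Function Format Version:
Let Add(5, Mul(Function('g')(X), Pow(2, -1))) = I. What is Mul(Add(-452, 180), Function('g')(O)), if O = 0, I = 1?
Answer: 2176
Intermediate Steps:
Function('g')(X) = -8 (Function('g')(X) = Add(-10, Mul(2, 1)) = Add(-10, 2) = -8)
Mul(Add(-452, 180), Function('g')(O)) = Mul(Add(-452, 180), -8) = Mul(-272, -8) = 2176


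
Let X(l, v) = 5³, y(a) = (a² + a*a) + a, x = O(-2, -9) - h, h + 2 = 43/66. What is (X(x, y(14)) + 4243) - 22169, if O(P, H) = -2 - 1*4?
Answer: -17801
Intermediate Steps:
O(P, H) = -6 (O(P, H) = -2 - 4 = -6)
h = -89/66 (h = -2 + 43/66 = -89/66 ≈ -1.3485)
x = -307/66 (x = -6 - 1*(-89/66) = -6 + 89/66 = -307/66 ≈ -4.6515)
y(a) = a + 2*a² (y(a) = (a² + a²) + a = 2*a² + a = a + 2*a²)
X(l, v) = 125
(X(x, y(14)) + 4243) - 22169 = (125 + 4243) - 22169 = 4368 - 22169 = -17801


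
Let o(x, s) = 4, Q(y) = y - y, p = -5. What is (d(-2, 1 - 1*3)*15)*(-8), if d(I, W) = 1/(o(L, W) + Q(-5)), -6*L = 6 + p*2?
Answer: -30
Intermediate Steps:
Q(y) = 0
L = 2/3 (L = -(6 - 5*2)/6 = -(6 - 10)/6 = -1/6*(-4) = 2/3 ≈ 0.66667)
d(I, W) = 1/4 (d(I, W) = 1/(4 + 0) = 1/4)
(d(-2, 1 - 1*3)*15)*(-8) = ((1/4)*15)*(-8) = (15/4)*(-8) = -30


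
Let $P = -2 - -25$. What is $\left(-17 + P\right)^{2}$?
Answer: $36$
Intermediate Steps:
$P = 23$ ($P = -2 + 25 = 23$)
$\left(-17 + P\right)^{2} = \left(-17 + 23\right)^{2} = 6^{2} = 36$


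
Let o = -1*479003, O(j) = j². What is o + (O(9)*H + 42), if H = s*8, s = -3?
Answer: -480905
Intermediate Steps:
H = -24 (H = -3*8 = -24)
o = -479003
o + (O(9)*H + 42) = -479003 + (9²*(-24) + 42) = -479003 + (81*(-24) + 42) = -479003 + (-1944 + 42) = -479003 - 1902 = -480905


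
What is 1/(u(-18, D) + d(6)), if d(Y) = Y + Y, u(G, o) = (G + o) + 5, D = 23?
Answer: 1/22 ≈ 0.045455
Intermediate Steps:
u(G, o) = 5 + G + o
d(Y) = 2*Y
1/(u(-18, D) + d(6)) = 1/((5 - 18 + 23) + 2*6) = 1/(10 + 12) = 1/22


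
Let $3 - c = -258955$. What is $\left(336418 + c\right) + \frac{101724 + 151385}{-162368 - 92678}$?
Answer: $\frac{151848014187}{255046} \approx 5.9538 \cdot 10^{5}$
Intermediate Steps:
$c = 258958$ ($c = 3 - -258955 = 3 + 258955 = 258958$)
$\left(336418 + c\right) + \frac{101724 + 151385}{-162368 - 92678} = \left(336418 + 258958\right) + \frac{101724 + 151385}{-162368 - 92678} = 595376 + \frac{253109}{-255046} = 595376 + 253109 \left(- \frac{1}{255046}\right) = 595376 - \frac{253109}{255046} = \frac{151848014187}{255046}$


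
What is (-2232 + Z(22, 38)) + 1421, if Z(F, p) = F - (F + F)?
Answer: -833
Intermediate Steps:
Z(F, p) = -F (Z(F, p) = F - 2*F = -F)
(-2232 + Z(22, 38)) + 1421 = (-2232 - 1*22) + 1421 = (-2232 - 22) + 1421 = -2254 + 1421 = -833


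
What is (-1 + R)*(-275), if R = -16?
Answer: 4675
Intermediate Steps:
(-1 + R)*(-275) = (-1 - 16)*(-275) = -17*(-275) = 4675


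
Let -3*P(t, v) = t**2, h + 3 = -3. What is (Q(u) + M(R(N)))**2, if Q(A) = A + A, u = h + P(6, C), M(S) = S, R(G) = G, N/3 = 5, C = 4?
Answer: 441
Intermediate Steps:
N = 15 (N = 3*5 = 15)
h = -6 (h = -3 - 3 = -6)
P(t, v) = -t**2/3
u = -18 (u = -6 - 1/3*6**2 = -6 - 1/3*36 = -6 - 12 = -18)
Q(A) = 2*A
(Q(u) + M(R(N)))**2 = (2*(-18) + 15)**2 = (-36 + 15)**2 = (-21)**2 = 441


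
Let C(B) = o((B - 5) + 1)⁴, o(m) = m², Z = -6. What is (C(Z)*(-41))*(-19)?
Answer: 77900000000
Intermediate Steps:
C(B) = (-4 + B)⁸ (C(B) = (((B - 5) + 1)²)⁴ = (((-5 + B) + 1)²)⁴ = ((-4 + B)²)⁴ = (-4 + B)⁸)
(C(Z)*(-41))*(-19) = ((-4 - 6)⁸*(-41))*(-19) = ((-10)⁸*(-41))*(-19) = (100000000*(-41))*(-19) = -4100000000*(-19) = 77900000000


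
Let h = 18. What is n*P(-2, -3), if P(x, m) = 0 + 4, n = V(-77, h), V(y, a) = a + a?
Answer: 144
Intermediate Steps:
V(y, a) = 2*a
n = 36 (n = 2*18 = 36)
P(x, m) = 4
n*P(-2, -3) = 36*4 = 144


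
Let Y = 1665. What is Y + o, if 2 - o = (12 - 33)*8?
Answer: 1835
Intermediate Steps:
o = 170 (o = 2 - (12 - 33)*8 = 2 - (-21)*8 = 2 - 1*(-168) = 2 + 168 = 170)
Y + o = 1665 + 170 = 1835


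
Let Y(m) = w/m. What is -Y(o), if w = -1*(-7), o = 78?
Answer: -7/78 ≈ -0.089744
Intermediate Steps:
w = 7
Y(m) = 7/m
-Y(o) = -7/78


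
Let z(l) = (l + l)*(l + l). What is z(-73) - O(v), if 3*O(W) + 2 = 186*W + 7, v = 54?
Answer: 53899/3 ≈ 17966.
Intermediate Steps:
O(W) = 5/3 + 62*W (O(W) = -2/3 + (186*W + 7)/3 = -2/3 + (7 + 186*W)/3 = -2/3 + (7/3 + 62*W) = 5/3 + 62*W)
z(l) = 4*l**2 (z(l) = (2*l)*(2*l) = 4*l**2)
z(-73) - O(v) = 4*(-73)**2 - (5/3 + 62*54) = 4*5329 - (5/3 + 3348) = 21316 - 1*10049/3 = 21316 - 10049/3 = 53899/3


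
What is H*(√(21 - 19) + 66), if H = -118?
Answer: -7788 - 118*√2 ≈ -7954.9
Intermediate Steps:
H*(√(21 - 19) + 66) = -118*(√(21 - 19) + 66) = -118*(√2 + 66) = -118*(66 + √2) = -7788 - 118*√2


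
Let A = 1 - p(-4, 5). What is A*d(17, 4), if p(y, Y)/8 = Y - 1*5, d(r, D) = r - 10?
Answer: 7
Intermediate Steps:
d(r, D) = -10 + r
p(y, Y) = -40 + 8*Y (p(y, Y) = 8*(Y - 1*5) = 8*(Y - 5) = 8*(-5 + Y) = -40 + 8*Y)
A = 1 (A = 1 - (-40 + 8*5) = 1 - (-40 + 40) = 1 - 1*0 = 1 + 0 = 1)
A*d(17, 4) = 1*(-10 + 17) = 1*7 = 7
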